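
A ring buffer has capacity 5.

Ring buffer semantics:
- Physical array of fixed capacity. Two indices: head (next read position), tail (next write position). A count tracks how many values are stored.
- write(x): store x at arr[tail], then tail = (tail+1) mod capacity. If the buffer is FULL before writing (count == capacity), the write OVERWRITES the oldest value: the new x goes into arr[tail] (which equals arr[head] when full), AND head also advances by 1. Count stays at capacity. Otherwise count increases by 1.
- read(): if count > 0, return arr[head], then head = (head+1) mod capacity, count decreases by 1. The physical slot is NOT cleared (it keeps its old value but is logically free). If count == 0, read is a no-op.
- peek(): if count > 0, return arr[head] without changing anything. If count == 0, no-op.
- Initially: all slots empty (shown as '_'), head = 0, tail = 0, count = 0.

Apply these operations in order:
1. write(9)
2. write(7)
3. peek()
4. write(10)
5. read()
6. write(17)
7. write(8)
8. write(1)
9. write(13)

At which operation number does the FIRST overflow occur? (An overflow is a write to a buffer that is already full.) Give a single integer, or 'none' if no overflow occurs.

After op 1 (write(9)): arr=[9 _ _ _ _] head=0 tail=1 count=1
After op 2 (write(7)): arr=[9 7 _ _ _] head=0 tail=2 count=2
After op 3 (peek()): arr=[9 7 _ _ _] head=0 tail=2 count=2
After op 4 (write(10)): arr=[9 7 10 _ _] head=0 tail=3 count=3
After op 5 (read()): arr=[9 7 10 _ _] head=1 tail=3 count=2
After op 6 (write(17)): arr=[9 7 10 17 _] head=1 tail=4 count=3
After op 7 (write(8)): arr=[9 7 10 17 8] head=1 tail=0 count=4
After op 8 (write(1)): arr=[1 7 10 17 8] head=1 tail=1 count=5
After op 9 (write(13)): arr=[1 13 10 17 8] head=2 tail=2 count=5

Answer: 9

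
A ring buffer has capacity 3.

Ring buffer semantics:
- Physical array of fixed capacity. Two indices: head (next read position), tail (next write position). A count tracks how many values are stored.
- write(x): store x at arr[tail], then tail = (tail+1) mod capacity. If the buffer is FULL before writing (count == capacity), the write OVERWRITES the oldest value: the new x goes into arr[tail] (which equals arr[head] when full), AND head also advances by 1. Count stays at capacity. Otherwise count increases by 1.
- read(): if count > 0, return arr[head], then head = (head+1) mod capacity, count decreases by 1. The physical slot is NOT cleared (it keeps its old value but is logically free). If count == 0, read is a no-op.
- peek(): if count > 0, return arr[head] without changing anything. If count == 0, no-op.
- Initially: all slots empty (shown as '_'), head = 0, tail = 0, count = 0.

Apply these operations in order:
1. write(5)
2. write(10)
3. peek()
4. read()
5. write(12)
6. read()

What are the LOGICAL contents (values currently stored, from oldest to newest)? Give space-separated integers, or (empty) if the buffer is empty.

Answer: 12

Derivation:
After op 1 (write(5)): arr=[5 _ _] head=0 tail=1 count=1
After op 2 (write(10)): arr=[5 10 _] head=0 tail=2 count=2
After op 3 (peek()): arr=[5 10 _] head=0 tail=2 count=2
After op 4 (read()): arr=[5 10 _] head=1 tail=2 count=1
After op 5 (write(12)): arr=[5 10 12] head=1 tail=0 count=2
After op 6 (read()): arr=[5 10 12] head=2 tail=0 count=1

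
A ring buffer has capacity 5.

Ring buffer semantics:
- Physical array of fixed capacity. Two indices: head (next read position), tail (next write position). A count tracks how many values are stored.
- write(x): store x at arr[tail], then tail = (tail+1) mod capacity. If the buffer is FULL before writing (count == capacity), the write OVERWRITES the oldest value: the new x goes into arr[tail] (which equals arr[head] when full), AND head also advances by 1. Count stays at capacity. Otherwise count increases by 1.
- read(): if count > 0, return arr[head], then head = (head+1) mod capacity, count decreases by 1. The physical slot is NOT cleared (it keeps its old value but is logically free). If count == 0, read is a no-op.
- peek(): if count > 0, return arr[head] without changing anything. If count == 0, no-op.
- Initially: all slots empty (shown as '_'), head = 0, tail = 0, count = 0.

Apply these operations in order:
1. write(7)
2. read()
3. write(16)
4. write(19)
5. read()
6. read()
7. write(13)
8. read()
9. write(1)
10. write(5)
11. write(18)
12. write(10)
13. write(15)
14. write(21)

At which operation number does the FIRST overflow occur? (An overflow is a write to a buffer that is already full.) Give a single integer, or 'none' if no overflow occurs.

After op 1 (write(7)): arr=[7 _ _ _ _] head=0 tail=1 count=1
After op 2 (read()): arr=[7 _ _ _ _] head=1 tail=1 count=0
After op 3 (write(16)): arr=[7 16 _ _ _] head=1 tail=2 count=1
After op 4 (write(19)): arr=[7 16 19 _ _] head=1 tail=3 count=2
After op 5 (read()): arr=[7 16 19 _ _] head=2 tail=3 count=1
After op 6 (read()): arr=[7 16 19 _ _] head=3 tail=3 count=0
After op 7 (write(13)): arr=[7 16 19 13 _] head=3 tail=4 count=1
After op 8 (read()): arr=[7 16 19 13 _] head=4 tail=4 count=0
After op 9 (write(1)): arr=[7 16 19 13 1] head=4 tail=0 count=1
After op 10 (write(5)): arr=[5 16 19 13 1] head=4 tail=1 count=2
After op 11 (write(18)): arr=[5 18 19 13 1] head=4 tail=2 count=3
After op 12 (write(10)): arr=[5 18 10 13 1] head=4 tail=3 count=4
After op 13 (write(15)): arr=[5 18 10 15 1] head=4 tail=4 count=5
After op 14 (write(21)): arr=[5 18 10 15 21] head=0 tail=0 count=5

Answer: 14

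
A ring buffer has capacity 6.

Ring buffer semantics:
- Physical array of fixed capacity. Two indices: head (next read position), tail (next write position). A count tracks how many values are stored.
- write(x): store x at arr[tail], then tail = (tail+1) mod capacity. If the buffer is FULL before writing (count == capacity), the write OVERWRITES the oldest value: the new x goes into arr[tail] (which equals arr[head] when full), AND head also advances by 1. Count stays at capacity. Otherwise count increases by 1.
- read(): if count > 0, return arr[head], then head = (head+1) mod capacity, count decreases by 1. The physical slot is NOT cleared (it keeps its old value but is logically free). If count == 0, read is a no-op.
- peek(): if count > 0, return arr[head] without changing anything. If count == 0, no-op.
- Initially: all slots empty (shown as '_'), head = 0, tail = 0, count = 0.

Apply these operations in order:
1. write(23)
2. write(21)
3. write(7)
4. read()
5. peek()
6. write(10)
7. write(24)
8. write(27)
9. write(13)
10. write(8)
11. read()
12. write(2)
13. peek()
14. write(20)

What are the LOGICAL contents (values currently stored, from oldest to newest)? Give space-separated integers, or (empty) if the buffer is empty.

Answer: 24 27 13 8 2 20

Derivation:
After op 1 (write(23)): arr=[23 _ _ _ _ _] head=0 tail=1 count=1
After op 2 (write(21)): arr=[23 21 _ _ _ _] head=0 tail=2 count=2
After op 3 (write(7)): arr=[23 21 7 _ _ _] head=0 tail=3 count=3
After op 4 (read()): arr=[23 21 7 _ _ _] head=1 tail=3 count=2
After op 5 (peek()): arr=[23 21 7 _ _ _] head=1 tail=3 count=2
After op 6 (write(10)): arr=[23 21 7 10 _ _] head=1 tail=4 count=3
After op 7 (write(24)): arr=[23 21 7 10 24 _] head=1 tail=5 count=4
After op 8 (write(27)): arr=[23 21 7 10 24 27] head=1 tail=0 count=5
After op 9 (write(13)): arr=[13 21 7 10 24 27] head=1 tail=1 count=6
After op 10 (write(8)): arr=[13 8 7 10 24 27] head=2 tail=2 count=6
After op 11 (read()): arr=[13 8 7 10 24 27] head=3 tail=2 count=5
After op 12 (write(2)): arr=[13 8 2 10 24 27] head=3 tail=3 count=6
After op 13 (peek()): arr=[13 8 2 10 24 27] head=3 tail=3 count=6
After op 14 (write(20)): arr=[13 8 2 20 24 27] head=4 tail=4 count=6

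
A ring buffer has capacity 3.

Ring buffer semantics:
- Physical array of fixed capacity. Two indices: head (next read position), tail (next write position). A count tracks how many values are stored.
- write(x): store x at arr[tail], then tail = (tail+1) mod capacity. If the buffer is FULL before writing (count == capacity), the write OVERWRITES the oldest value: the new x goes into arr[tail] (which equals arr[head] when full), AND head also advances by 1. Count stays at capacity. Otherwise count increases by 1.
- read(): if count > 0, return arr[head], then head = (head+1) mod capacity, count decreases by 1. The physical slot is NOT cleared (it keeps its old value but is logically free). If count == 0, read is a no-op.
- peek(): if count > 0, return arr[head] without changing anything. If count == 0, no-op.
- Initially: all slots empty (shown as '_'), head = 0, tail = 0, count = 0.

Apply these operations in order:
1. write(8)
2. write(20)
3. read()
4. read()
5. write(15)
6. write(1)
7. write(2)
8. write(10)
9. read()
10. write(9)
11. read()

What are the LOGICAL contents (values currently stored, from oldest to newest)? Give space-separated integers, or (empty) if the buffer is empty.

After op 1 (write(8)): arr=[8 _ _] head=0 tail=1 count=1
After op 2 (write(20)): arr=[8 20 _] head=0 tail=2 count=2
After op 3 (read()): arr=[8 20 _] head=1 tail=2 count=1
After op 4 (read()): arr=[8 20 _] head=2 tail=2 count=0
After op 5 (write(15)): arr=[8 20 15] head=2 tail=0 count=1
After op 6 (write(1)): arr=[1 20 15] head=2 tail=1 count=2
After op 7 (write(2)): arr=[1 2 15] head=2 tail=2 count=3
After op 8 (write(10)): arr=[1 2 10] head=0 tail=0 count=3
After op 9 (read()): arr=[1 2 10] head=1 tail=0 count=2
After op 10 (write(9)): arr=[9 2 10] head=1 tail=1 count=3
After op 11 (read()): arr=[9 2 10] head=2 tail=1 count=2

Answer: 10 9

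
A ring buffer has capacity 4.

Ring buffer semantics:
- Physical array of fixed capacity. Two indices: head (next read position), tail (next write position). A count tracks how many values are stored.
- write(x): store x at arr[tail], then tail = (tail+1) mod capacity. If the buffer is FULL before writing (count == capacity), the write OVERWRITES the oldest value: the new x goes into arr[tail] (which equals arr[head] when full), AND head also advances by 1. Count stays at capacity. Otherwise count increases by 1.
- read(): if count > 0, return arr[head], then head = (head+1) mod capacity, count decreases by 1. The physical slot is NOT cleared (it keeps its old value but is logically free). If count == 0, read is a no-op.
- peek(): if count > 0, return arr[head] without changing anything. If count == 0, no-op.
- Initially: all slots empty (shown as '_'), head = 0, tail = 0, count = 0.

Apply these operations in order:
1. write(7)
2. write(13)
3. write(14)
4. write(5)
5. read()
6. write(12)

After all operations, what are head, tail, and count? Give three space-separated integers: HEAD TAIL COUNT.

Answer: 1 1 4

Derivation:
After op 1 (write(7)): arr=[7 _ _ _] head=0 tail=1 count=1
After op 2 (write(13)): arr=[7 13 _ _] head=0 tail=2 count=2
After op 3 (write(14)): arr=[7 13 14 _] head=0 tail=3 count=3
After op 4 (write(5)): arr=[7 13 14 5] head=0 tail=0 count=4
After op 5 (read()): arr=[7 13 14 5] head=1 tail=0 count=3
After op 6 (write(12)): arr=[12 13 14 5] head=1 tail=1 count=4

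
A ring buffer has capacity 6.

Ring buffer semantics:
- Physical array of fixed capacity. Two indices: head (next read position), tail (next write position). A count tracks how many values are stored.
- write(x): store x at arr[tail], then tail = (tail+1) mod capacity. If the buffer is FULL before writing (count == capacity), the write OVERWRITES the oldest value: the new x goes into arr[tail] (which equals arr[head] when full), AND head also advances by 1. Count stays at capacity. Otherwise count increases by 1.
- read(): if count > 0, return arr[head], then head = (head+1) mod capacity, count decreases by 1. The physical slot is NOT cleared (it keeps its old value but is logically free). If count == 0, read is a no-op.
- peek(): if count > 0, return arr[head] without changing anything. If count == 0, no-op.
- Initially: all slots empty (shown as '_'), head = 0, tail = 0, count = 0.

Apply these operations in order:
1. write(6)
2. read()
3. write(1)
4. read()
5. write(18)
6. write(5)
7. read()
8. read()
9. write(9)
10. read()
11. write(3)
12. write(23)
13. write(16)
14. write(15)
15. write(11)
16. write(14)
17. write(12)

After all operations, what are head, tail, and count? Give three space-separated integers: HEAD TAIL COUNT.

After op 1 (write(6)): arr=[6 _ _ _ _ _] head=0 tail=1 count=1
After op 2 (read()): arr=[6 _ _ _ _ _] head=1 tail=1 count=0
After op 3 (write(1)): arr=[6 1 _ _ _ _] head=1 tail=2 count=1
After op 4 (read()): arr=[6 1 _ _ _ _] head=2 tail=2 count=0
After op 5 (write(18)): arr=[6 1 18 _ _ _] head=2 tail=3 count=1
After op 6 (write(5)): arr=[6 1 18 5 _ _] head=2 tail=4 count=2
After op 7 (read()): arr=[6 1 18 5 _ _] head=3 tail=4 count=1
After op 8 (read()): arr=[6 1 18 5 _ _] head=4 tail=4 count=0
After op 9 (write(9)): arr=[6 1 18 5 9 _] head=4 tail=5 count=1
After op 10 (read()): arr=[6 1 18 5 9 _] head=5 tail=5 count=0
After op 11 (write(3)): arr=[6 1 18 5 9 3] head=5 tail=0 count=1
After op 12 (write(23)): arr=[23 1 18 5 9 3] head=5 tail=1 count=2
After op 13 (write(16)): arr=[23 16 18 5 9 3] head=5 tail=2 count=3
After op 14 (write(15)): arr=[23 16 15 5 9 3] head=5 tail=3 count=4
After op 15 (write(11)): arr=[23 16 15 11 9 3] head=5 tail=4 count=5
After op 16 (write(14)): arr=[23 16 15 11 14 3] head=5 tail=5 count=6
After op 17 (write(12)): arr=[23 16 15 11 14 12] head=0 tail=0 count=6

Answer: 0 0 6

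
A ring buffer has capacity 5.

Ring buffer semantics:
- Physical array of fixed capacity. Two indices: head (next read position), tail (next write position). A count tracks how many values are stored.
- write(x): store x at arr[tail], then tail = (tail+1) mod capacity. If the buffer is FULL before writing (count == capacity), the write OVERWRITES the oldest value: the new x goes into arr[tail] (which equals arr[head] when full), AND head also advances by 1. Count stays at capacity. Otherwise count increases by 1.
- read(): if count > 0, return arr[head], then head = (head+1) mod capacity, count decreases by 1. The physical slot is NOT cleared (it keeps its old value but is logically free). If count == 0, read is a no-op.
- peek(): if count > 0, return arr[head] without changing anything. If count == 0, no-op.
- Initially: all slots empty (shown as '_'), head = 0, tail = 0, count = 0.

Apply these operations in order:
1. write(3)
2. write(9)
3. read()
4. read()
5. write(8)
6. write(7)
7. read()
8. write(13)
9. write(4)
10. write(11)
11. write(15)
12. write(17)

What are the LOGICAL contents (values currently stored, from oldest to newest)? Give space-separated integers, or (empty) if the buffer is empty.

After op 1 (write(3)): arr=[3 _ _ _ _] head=0 tail=1 count=1
After op 2 (write(9)): arr=[3 9 _ _ _] head=0 tail=2 count=2
After op 3 (read()): arr=[3 9 _ _ _] head=1 tail=2 count=1
After op 4 (read()): arr=[3 9 _ _ _] head=2 tail=2 count=0
After op 5 (write(8)): arr=[3 9 8 _ _] head=2 tail=3 count=1
After op 6 (write(7)): arr=[3 9 8 7 _] head=2 tail=4 count=2
After op 7 (read()): arr=[3 9 8 7 _] head=3 tail=4 count=1
After op 8 (write(13)): arr=[3 9 8 7 13] head=3 tail=0 count=2
After op 9 (write(4)): arr=[4 9 8 7 13] head=3 tail=1 count=3
After op 10 (write(11)): arr=[4 11 8 7 13] head=3 tail=2 count=4
After op 11 (write(15)): arr=[4 11 15 7 13] head=3 tail=3 count=5
After op 12 (write(17)): arr=[4 11 15 17 13] head=4 tail=4 count=5

Answer: 13 4 11 15 17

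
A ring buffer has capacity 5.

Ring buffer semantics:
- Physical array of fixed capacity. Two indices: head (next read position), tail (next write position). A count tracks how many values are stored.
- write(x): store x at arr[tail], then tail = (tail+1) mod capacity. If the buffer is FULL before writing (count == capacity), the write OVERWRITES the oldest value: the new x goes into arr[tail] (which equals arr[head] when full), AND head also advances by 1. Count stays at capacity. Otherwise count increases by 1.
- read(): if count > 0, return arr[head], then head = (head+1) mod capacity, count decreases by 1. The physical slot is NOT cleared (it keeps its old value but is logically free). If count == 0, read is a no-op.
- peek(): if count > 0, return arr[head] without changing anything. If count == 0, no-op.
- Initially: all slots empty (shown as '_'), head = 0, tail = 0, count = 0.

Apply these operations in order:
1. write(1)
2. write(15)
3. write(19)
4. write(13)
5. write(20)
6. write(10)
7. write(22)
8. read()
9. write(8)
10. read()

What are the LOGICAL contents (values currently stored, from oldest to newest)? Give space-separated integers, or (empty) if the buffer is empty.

Answer: 20 10 22 8

Derivation:
After op 1 (write(1)): arr=[1 _ _ _ _] head=0 tail=1 count=1
After op 2 (write(15)): arr=[1 15 _ _ _] head=0 tail=2 count=2
After op 3 (write(19)): arr=[1 15 19 _ _] head=0 tail=3 count=3
After op 4 (write(13)): arr=[1 15 19 13 _] head=0 tail=4 count=4
After op 5 (write(20)): arr=[1 15 19 13 20] head=0 tail=0 count=5
After op 6 (write(10)): arr=[10 15 19 13 20] head=1 tail=1 count=5
After op 7 (write(22)): arr=[10 22 19 13 20] head=2 tail=2 count=5
After op 8 (read()): arr=[10 22 19 13 20] head=3 tail=2 count=4
After op 9 (write(8)): arr=[10 22 8 13 20] head=3 tail=3 count=5
After op 10 (read()): arr=[10 22 8 13 20] head=4 tail=3 count=4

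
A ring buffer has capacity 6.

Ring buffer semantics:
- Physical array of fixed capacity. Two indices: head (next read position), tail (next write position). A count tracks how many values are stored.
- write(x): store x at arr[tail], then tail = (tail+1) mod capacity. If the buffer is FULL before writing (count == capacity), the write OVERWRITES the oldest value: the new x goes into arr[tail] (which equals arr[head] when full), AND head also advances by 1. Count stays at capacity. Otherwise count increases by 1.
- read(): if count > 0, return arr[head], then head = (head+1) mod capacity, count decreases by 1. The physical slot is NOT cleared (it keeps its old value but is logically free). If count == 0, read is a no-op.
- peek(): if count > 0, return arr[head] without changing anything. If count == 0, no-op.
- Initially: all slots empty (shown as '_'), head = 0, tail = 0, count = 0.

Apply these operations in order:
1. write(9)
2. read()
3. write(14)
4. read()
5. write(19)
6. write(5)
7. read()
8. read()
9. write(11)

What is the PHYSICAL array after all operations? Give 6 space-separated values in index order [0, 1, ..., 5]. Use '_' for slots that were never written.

Answer: 9 14 19 5 11 _

Derivation:
After op 1 (write(9)): arr=[9 _ _ _ _ _] head=0 tail=1 count=1
After op 2 (read()): arr=[9 _ _ _ _ _] head=1 tail=1 count=0
After op 3 (write(14)): arr=[9 14 _ _ _ _] head=1 tail=2 count=1
After op 4 (read()): arr=[9 14 _ _ _ _] head=2 tail=2 count=0
After op 5 (write(19)): arr=[9 14 19 _ _ _] head=2 tail=3 count=1
After op 6 (write(5)): arr=[9 14 19 5 _ _] head=2 tail=4 count=2
After op 7 (read()): arr=[9 14 19 5 _ _] head=3 tail=4 count=1
After op 8 (read()): arr=[9 14 19 5 _ _] head=4 tail=4 count=0
After op 9 (write(11)): arr=[9 14 19 5 11 _] head=4 tail=5 count=1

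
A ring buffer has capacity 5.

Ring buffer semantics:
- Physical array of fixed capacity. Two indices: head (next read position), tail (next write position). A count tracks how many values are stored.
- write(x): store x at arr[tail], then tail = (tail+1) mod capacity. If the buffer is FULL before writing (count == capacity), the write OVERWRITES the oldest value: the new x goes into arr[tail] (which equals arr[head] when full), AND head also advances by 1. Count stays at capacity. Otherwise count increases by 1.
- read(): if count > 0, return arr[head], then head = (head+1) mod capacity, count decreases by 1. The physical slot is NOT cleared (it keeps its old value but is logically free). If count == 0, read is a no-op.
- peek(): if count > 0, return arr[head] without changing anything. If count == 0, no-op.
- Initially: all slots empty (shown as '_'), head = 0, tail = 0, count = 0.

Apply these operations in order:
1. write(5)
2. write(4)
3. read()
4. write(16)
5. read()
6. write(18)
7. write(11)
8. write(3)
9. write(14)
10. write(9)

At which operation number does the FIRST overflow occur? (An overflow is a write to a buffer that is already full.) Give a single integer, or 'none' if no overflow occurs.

Answer: 10

Derivation:
After op 1 (write(5)): arr=[5 _ _ _ _] head=0 tail=1 count=1
After op 2 (write(4)): arr=[5 4 _ _ _] head=0 tail=2 count=2
After op 3 (read()): arr=[5 4 _ _ _] head=1 tail=2 count=1
After op 4 (write(16)): arr=[5 4 16 _ _] head=1 tail=3 count=2
After op 5 (read()): arr=[5 4 16 _ _] head=2 tail=3 count=1
After op 6 (write(18)): arr=[5 4 16 18 _] head=2 tail=4 count=2
After op 7 (write(11)): arr=[5 4 16 18 11] head=2 tail=0 count=3
After op 8 (write(3)): arr=[3 4 16 18 11] head=2 tail=1 count=4
After op 9 (write(14)): arr=[3 14 16 18 11] head=2 tail=2 count=5
After op 10 (write(9)): arr=[3 14 9 18 11] head=3 tail=3 count=5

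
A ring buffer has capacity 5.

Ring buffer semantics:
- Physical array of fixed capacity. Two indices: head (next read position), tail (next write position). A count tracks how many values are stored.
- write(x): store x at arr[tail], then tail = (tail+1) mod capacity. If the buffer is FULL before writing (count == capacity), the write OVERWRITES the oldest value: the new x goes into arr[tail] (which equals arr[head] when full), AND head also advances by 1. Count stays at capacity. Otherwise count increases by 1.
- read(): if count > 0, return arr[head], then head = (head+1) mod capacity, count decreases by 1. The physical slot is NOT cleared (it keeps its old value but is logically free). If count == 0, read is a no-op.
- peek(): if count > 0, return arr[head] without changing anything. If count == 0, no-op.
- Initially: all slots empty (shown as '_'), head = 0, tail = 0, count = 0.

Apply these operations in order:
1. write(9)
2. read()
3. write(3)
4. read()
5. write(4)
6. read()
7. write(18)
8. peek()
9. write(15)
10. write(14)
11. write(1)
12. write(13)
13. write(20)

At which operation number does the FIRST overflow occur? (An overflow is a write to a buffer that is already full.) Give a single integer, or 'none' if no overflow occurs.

Answer: 13

Derivation:
After op 1 (write(9)): arr=[9 _ _ _ _] head=0 tail=1 count=1
After op 2 (read()): arr=[9 _ _ _ _] head=1 tail=1 count=0
After op 3 (write(3)): arr=[9 3 _ _ _] head=1 tail=2 count=1
After op 4 (read()): arr=[9 3 _ _ _] head=2 tail=2 count=0
After op 5 (write(4)): arr=[9 3 4 _ _] head=2 tail=3 count=1
After op 6 (read()): arr=[9 3 4 _ _] head=3 tail=3 count=0
After op 7 (write(18)): arr=[9 3 4 18 _] head=3 tail=4 count=1
After op 8 (peek()): arr=[9 3 4 18 _] head=3 tail=4 count=1
After op 9 (write(15)): arr=[9 3 4 18 15] head=3 tail=0 count=2
After op 10 (write(14)): arr=[14 3 4 18 15] head=3 tail=1 count=3
After op 11 (write(1)): arr=[14 1 4 18 15] head=3 tail=2 count=4
After op 12 (write(13)): arr=[14 1 13 18 15] head=3 tail=3 count=5
After op 13 (write(20)): arr=[14 1 13 20 15] head=4 tail=4 count=5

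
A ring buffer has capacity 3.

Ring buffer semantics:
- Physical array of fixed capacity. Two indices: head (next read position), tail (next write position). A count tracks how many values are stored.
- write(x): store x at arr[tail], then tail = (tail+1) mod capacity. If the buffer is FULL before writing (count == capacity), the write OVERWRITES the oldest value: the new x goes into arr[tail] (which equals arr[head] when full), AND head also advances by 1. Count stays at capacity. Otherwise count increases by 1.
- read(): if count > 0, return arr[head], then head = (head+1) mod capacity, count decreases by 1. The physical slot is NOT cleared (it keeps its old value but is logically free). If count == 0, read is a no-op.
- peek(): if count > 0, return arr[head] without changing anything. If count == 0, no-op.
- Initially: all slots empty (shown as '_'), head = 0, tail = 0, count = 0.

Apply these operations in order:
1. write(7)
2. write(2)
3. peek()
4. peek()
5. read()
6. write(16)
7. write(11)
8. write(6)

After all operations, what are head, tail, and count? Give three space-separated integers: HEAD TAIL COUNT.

After op 1 (write(7)): arr=[7 _ _] head=0 tail=1 count=1
After op 2 (write(2)): arr=[7 2 _] head=0 tail=2 count=2
After op 3 (peek()): arr=[7 2 _] head=0 tail=2 count=2
After op 4 (peek()): arr=[7 2 _] head=0 tail=2 count=2
After op 5 (read()): arr=[7 2 _] head=1 tail=2 count=1
After op 6 (write(16)): arr=[7 2 16] head=1 tail=0 count=2
After op 7 (write(11)): arr=[11 2 16] head=1 tail=1 count=3
After op 8 (write(6)): arr=[11 6 16] head=2 tail=2 count=3

Answer: 2 2 3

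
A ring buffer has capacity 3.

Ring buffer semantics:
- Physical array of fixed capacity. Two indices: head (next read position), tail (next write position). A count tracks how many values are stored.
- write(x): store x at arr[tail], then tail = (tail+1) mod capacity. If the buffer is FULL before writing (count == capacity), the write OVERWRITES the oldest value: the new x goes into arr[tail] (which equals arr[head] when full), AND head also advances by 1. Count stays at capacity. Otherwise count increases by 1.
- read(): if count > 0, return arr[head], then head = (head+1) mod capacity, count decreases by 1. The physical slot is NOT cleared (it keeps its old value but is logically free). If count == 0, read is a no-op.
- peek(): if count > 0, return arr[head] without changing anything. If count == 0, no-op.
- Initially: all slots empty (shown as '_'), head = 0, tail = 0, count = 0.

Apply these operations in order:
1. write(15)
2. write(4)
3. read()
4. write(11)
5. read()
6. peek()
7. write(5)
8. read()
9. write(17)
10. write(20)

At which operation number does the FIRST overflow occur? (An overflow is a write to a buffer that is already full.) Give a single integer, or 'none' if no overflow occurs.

After op 1 (write(15)): arr=[15 _ _] head=0 tail=1 count=1
After op 2 (write(4)): arr=[15 4 _] head=0 tail=2 count=2
After op 3 (read()): arr=[15 4 _] head=1 tail=2 count=1
After op 4 (write(11)): arr=[15 4 11] head=1 tail=0 count=2
After op 5 (read()): arr=[15 4 11] head=2 tail=0 count=1
After op 6 (peek()): arr=[15 4 11] head=2 tail=0 count=1
After op 7 (write(5)): arr=[5 4 11] head=2 tail=1 count=2
After op 8 (read()): arr=[5 4 11] head=0 tail=1 count=1
After op 9 (write(17)): arr=[5 17 11] head=0 tail=2 count=2
After op 10 (write(20)): arr=[5 17 20] head=0 tail=0 count=3

Answer: none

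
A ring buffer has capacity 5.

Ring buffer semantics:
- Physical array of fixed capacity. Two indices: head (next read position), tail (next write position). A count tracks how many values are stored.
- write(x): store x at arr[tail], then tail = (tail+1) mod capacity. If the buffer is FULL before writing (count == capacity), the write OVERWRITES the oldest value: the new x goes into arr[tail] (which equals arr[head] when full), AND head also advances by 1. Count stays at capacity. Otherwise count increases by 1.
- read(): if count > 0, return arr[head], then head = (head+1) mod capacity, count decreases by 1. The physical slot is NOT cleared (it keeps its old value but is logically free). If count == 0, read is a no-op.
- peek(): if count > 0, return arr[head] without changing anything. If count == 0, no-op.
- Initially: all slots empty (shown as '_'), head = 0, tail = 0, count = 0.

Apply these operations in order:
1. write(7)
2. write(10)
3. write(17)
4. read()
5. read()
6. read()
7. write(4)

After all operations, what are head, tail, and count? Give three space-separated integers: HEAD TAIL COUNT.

After op 1 (write(7)): arr=[7 _ _ _ _] head=0 tail=1 count=1
After op 2 (write(10)): arr=[7 10 _ _ _] head=0 tail=2 count=2
After op 3 (write(17)): arr=[7 10 17 _ _] head=0 tail=3 count=3
After op 4 (read()): arr=[7 10 17 _ _] head=1 tail=3 count=2
After op 5 (read()): arr=[7 10 17 _ _] head=2 tail=3 count=1
After op 6 (read()): arr=[7 10 17 _ _] head=3 tail=3 count=0
After op 7 (write(4)): arr=[7 10 17 4 _] head=3 tail=4 count=1

Answer: 3 4 1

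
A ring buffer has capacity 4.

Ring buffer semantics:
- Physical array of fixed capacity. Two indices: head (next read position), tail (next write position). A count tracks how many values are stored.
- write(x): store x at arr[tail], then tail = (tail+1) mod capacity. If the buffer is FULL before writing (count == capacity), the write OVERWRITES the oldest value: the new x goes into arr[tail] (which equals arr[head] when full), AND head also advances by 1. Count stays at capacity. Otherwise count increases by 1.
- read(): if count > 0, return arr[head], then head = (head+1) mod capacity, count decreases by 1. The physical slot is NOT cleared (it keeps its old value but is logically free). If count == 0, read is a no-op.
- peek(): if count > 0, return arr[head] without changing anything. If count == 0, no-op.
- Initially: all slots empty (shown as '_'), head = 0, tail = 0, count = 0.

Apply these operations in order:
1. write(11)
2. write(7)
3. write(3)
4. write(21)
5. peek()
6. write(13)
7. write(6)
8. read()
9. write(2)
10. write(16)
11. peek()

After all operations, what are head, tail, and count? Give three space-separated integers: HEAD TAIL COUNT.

Answer: 0 0 4

Derivation:
After op 1 (write(11)): arr=[11 _ _ _] head=0 tail=1 count=1
After op 2 (write(7)): arr=[11 7 _ _] head=0 tail=2 count=2
After op 3 (write(3)): arr=[11 7 3 _] head=0 tail=3 count=3
After op 4 (write(21)): arr=[11 7 3 21] head=0 tail=0 count=4
After op 5 (peek()): arr=[11 7 3 21] head=0 tail=0 count=4
After op 6 (write(13)): arr=[13 7 3 21] head=1 tail=1 count=4
After op 7 (write(6)): arr=[13 6 3 21] head=2 tail=2 count=4
After op 8 (read()): arr=[13 6 3 21] head=3 tail=2 count=3
After op 9 (write(2)): arr=[13 6 2 21] head=3 tail=3 count=4
After op 10 (write(16)): arr=[13 6 2 16] head=0 tail=0 count=4
After op 11 (peek()): arr=[13 6 2 16] head=0 tail=0 count=4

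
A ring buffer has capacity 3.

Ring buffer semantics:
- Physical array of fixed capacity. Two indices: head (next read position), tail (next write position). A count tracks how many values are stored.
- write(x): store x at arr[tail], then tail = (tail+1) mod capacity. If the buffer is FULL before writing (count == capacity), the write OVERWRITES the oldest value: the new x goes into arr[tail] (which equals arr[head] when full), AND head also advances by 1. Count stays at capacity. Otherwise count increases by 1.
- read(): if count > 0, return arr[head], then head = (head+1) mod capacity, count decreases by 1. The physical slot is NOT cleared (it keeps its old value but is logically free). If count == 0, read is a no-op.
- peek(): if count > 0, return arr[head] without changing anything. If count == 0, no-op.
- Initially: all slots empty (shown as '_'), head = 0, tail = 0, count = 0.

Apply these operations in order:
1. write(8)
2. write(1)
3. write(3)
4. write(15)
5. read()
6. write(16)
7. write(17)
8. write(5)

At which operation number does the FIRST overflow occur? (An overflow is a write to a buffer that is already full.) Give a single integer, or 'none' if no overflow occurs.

Answer: 4

Derivation:
After op 1 (write(8)): arr=[8 _ _] head=0 tail=1 count=1
After op 2 (write(1)): arr=[8 1 _] head=0 tail=2 count=2
After op 3 (write(3)): arr=[8 1 3] head=0 tail=0 count=3
After op 4 (write(15)): arr=[15 1 3] head=1 tail=1 count=3
After op 5 (read()): arr=[15 1 3] head=2 tail=1 count=2
After op 6 (write(16)): arr=[15 16 3] head=2 tail=2 count=3
After op 7 (write(17)): arr=[15 16 17] head=0 tail=0 count=3
After op 8 (write(5)): arr=[5 16 17] head=1 tail=1 count=3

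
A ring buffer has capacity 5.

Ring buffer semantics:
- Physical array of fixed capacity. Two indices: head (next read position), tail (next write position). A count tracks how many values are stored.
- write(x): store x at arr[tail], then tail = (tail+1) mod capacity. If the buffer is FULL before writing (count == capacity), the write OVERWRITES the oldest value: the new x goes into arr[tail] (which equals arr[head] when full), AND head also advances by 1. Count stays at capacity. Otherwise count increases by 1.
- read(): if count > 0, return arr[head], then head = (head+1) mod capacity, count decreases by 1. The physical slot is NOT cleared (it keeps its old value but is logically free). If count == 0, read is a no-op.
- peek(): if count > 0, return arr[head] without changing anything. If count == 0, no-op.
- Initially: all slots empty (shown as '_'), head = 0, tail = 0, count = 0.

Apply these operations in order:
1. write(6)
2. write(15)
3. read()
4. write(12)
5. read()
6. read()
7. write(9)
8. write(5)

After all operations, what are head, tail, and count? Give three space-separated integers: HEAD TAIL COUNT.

After op 1 (write(6)): arr=[6 _ _ _ _] head=0 tail=1 count=1
After op 2 (write(15)): arr=[6 15 _ _ _] head=0 tail=2 count=2
After op 3 (read()): arr=[6 15 _ _ _] head=1 tail=2 count=1
After op 4 (write(12)): arr=[6 15 12 _ _] head=1 tail=3 count=2
After op 5 (read()): arr=[6 15 12 _ _] head=2 tail=3 count=1
After op 6 (read()): arr=[6 15 12 _ _] head=3 tail=3 count=0
After op 7 (write(9)): arr=[6 15 12 9 _] head=3 tail=4 count=1
After op 8 (write(5)): arr=[6 15 12 9 5] head=3 tail=0 count=2

Answer: 3 0 2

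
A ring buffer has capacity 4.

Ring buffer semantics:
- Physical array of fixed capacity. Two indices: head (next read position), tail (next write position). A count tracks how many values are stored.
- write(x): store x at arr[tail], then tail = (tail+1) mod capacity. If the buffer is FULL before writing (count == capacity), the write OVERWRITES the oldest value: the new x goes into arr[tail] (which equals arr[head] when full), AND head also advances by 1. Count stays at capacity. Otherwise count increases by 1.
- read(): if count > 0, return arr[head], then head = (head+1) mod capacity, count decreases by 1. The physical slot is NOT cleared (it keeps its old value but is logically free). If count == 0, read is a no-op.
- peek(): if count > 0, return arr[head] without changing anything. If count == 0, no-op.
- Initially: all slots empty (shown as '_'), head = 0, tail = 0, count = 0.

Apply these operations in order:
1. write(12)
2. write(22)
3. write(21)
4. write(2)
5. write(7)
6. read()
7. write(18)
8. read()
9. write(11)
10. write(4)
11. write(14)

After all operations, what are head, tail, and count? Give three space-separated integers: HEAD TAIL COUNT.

Answer: 1 1 4

Derivation:
After op 1 (write(12)): arr=[12 _ _ _] head=0 tail=1 count=1
After op 2 (write(22)): arr=[12 22 _ _] head=0 tail=2 count=2
After op 3 (write(21)): arr=[12 22 21 _] head=0 tail=3 count=3
After op 4 (write(2)): arr=[12 22 21 2] head=0 tail=0 count=4
After op 5 (write(7)): arr=[7 22 21 2] head=1 tail=1 count=4
After op 6 (read()): arr=[7 22 21 2] head=2 tail=1 count=3
After op 7 (write(18)): arr=[7 18 21 2] head=2 tail=2 count=4
After op 8 (read()): arr=[7 18 21 2] head=3 tail=2 count=3
After op 9 (write(11)): arr=[7 18 11 2] head=3 tail=3 count=4
After op 10 (write(4)): arr=[7 18 11 4] head=0 tail=0 count=4
After op 11 (write(14)): arr=[14 18 11 4] head=1 tail=1 count=4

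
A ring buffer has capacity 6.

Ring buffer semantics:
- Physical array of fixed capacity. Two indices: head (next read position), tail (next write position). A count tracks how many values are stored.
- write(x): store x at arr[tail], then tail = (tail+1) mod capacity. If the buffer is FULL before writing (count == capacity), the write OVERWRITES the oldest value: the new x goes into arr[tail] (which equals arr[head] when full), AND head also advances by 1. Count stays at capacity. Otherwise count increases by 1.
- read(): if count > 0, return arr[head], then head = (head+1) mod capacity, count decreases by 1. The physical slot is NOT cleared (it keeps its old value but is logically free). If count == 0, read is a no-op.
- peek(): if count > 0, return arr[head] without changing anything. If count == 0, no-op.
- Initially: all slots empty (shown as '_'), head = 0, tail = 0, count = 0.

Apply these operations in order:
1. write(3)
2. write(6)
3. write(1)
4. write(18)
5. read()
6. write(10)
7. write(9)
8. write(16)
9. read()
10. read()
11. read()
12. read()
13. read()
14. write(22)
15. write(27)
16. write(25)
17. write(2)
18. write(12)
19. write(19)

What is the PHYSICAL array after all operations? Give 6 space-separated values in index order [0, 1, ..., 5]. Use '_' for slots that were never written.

After op 1 (write(3)): arr=[3 _ _ _ _ _] head=0 tail=1 count=1
After op 2 (write(6)): arr=[3 6 _ _ _ _] head=0 tail=2 count=2
After op 3 (write(1)): arr=[3 6 1 _ _ _] head=0 tail=3 count=3
After op 4 (write(18)): arr=[3 6 1 18 _ _] head=0 tail=4 count=4
After op 5 (read()): arr=[3 6 1 18 _ _] head=1 tail=4 count=3
After op 6 (write(10)): arr=[3 6 1 18 10 _] head=1 tail=5 count=4
After op 7 (write(9)): arr=[3 6 1 18 10 9] head=1 tail=0 count=5
After op 8 (write(16)): arr=[16 6 1 18 10 9] head=1 tail=1 count=6
After op 9 (read()): arr=[16 6 1 18 10 9] head=2 tail=1 count=5
After op 10 (read()): arr=[16 6 1 18 10 9] head=3 tail=1 count=4
After op 11 (read()): arr=[16 6 1 18 10 9] head=4 tail=1 count=3
After op 12 (read()): arr=[16 6 1 18 10 9] head=5 tail=1 count=2
After op 13 (read()): arr=[16 6 1 18 10 9] head=0 tail=1 count=1
After op 14 (write(22)): arr=[16 22 1 18 10 9] head=0 tail=2 count=2
After op 15 (write(27)): arr=[16 22 27 18 10 9] head=0 tail=3 count=3
After op 16 (write(25)): arr=[16 22 27 25 10 9] head=0 tail=4 count=4
After op 17 (write(2)): arr=[16 22 27 25 2 9] head=0 tail=5 count=5
After op 18 (write(12)): arr=[16 22 27 25 2 12] head=0 tail=0 count=6
After op 19 (write(19)): arr=[19 22 27 25 2 12] head=1 tail=1 count=6

Answer: 19 22 27 25 2 12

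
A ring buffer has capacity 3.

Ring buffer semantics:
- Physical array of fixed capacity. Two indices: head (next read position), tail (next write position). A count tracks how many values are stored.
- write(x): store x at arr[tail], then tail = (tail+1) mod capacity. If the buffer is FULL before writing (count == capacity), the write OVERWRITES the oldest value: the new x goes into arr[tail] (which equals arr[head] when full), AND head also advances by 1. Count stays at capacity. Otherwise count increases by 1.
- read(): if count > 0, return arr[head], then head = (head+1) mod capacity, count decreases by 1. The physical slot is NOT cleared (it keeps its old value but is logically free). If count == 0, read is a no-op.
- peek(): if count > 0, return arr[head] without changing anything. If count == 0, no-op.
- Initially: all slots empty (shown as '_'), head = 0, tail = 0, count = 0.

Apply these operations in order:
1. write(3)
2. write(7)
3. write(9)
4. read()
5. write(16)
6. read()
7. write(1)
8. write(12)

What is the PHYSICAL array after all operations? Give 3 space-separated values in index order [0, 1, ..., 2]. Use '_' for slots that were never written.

Answer: 16 1 12

Derivation:
After op 1 (write(3)): arr=[3 _ _] head=0 tail=1 count=1
After op 2 (write(7)): arr=[3 7 _] head=0 tail=2 count=2
After op 3 (write(9)): arr=[3 7 9] head=0 tail=0 count=3
After op 4 (read()): arr=[3 7 9] head=1 tail=0 count=2
After op 5 (write(16)): arr=[16 7 9] head=1 tail=1 count=3
After op 6 (read()): arr=[16 7 9] head=2 tail=1 count=2
After op 7 (write(1)): arr=[16 1 9] head=2 tail=2 count=3
After op 8 (write(12)): arr=[16 1 12] head=0 tail=0 count=3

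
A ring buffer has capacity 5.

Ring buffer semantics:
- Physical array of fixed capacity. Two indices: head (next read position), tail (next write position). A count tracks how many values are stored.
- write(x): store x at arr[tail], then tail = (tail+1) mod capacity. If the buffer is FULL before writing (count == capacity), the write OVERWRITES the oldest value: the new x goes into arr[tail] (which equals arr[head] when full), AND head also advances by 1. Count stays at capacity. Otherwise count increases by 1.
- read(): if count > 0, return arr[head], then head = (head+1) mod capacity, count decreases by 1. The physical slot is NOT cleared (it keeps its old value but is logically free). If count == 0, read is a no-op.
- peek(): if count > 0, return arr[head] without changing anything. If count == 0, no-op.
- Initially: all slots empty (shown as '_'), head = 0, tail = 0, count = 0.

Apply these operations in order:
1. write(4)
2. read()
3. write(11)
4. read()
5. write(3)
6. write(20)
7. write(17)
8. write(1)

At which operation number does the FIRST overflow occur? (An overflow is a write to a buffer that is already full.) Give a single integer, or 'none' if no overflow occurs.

After op 1 (write(4)): arr=[4 _ _ _ _] head=0 tail=1 count=1
After op 2 (read()): arr=[4 _ _ _ _] head=1 tail=1 count=0
After op 3 (write(11)): arr=[4 11 _ _ _] head=1 tail=2 count=1
After op 4 (read()): arr=[4 11 _ _ _] head=2 tail=2 count=0
After op 5 (write(3)): arr=[4 11 3 _ _] head=2 tail=3 count=1
After op 6 (write(20)): arr=[4 11 3 20 _] head=2 tail=4 count=2
After op 7 (write(17)): arr=[4 11 3 20 17] head=2 tail=0 count=3
After op 8 (write(1)): arr=[1 11 3 20 17] head=2 tail=1 count=4

Answer: none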